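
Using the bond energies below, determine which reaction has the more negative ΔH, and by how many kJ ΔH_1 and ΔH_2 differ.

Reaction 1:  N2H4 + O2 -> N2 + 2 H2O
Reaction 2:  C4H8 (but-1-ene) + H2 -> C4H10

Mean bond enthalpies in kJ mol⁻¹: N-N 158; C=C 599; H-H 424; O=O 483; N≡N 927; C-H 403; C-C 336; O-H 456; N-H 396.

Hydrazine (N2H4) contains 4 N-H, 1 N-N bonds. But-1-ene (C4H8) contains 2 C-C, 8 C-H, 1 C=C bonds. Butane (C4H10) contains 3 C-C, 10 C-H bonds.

Reaction 1:
  Bonds broken (reactants):
    N-H: 4 × 396 = 1584
    N-N: 1 × 158 = 158
    O=O: 1 × 483 = 483
    Σ(broken) = 2225 kJ
  Bonds formed (products):
    N≡N: 1 × 927 = 927
    O-H: 4 × 456 = 1824
    Σ(formed) = 2751 kJ
  ΔH_1 = 2225 − 2751 = −526 kJ
Reaction 2:
  Bonds broken (reactants):
    C-C: 2 × 336 = 672
    C-H: 8 × 403 = 3224
    C=C: 1 × 599 = 599
    H-H: 1 × 424 = 424
    Σ(broken) = 4919 kJ
  Bonds formed (products):
    C-C: 3 × 336 = 1008
    C-H: 10 × 403 = 4030
    Σ(formed) = 5038 kJ
  ΔH_2 = 4919 − 5038 = −119 kJ
ΔH_1 − ΔH_2 = −407 kJ, so reaction 1 has the more negative ΔH; |ΔH_1 − ΔH_2| = 407 kJ.

Reaction 1, by 407 kJ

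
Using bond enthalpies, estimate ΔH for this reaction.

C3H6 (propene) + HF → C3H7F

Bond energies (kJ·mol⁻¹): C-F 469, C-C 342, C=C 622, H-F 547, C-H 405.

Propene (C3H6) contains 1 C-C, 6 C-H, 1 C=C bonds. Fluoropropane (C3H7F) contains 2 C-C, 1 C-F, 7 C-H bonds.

Bonds broken (reactants):
  C-C: 1 × 342 = 342
  C-H: 6 × 405 = 2430
  C=C: 1 × 622 = 622
  H-F: 1 × 547 = 547
  Σ(broken) = 3941 kJ
Bonds formed (products):
  C-C: 2 × 342 = 684
  C-F: 1 × 469 = 469
  C-H: 7 × 405 = 2835
  Σ(formed) = 3988 kJ
ΔH = Σ(broken) − Σ(formed) = 3941 − 3988 = −47 kJ

ΔH ≈ −47 kJ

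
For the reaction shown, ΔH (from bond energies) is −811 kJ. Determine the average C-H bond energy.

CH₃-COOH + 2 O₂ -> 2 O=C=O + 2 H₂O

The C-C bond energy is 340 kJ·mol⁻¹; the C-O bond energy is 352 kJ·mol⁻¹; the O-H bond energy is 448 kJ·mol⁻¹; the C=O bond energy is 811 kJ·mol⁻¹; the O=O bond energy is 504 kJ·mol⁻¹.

D(C-H) ≈ 422 kJ/mol

Let D be the C-H bond energy.
Σ(broken) = 1×340 + 3×D + 1×352 + 1×811 + 1×448 + 2×504 = 2959 + 3D
Σ(formed) = 4×811 + 4×448 = 5036
ΔH = Σ(broken) − Σ(formed) = (2959 + 3D) − (5036) = −2077 + 3D
Setting this equal to −811 kJ gives 3D = 1266, so D = 422 kJ/mol.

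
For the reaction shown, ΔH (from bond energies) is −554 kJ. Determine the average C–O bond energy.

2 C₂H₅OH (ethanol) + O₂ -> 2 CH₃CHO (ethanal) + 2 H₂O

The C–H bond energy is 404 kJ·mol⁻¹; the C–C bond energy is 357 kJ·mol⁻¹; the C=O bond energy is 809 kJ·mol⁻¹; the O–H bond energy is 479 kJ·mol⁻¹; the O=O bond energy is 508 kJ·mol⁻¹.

D(C–O) ≈ 353 kJ/mol

Let D be the C–O bond energy.
Σ(broken) = 2×357 + 10×404 + 2×D + 2×479 + 1×508 = 6220 + 2D
Σ(formed) = 2×357 + 8×404 + 2×809 + 4×479 = 7480
ΔH = Σ(broken) − Σ(formed) = (6220 + 2D) − (7480) = −1260 + 2D
Setting this equal to −554 kJ gives 2D = 706, so D = 353 kJ/mol.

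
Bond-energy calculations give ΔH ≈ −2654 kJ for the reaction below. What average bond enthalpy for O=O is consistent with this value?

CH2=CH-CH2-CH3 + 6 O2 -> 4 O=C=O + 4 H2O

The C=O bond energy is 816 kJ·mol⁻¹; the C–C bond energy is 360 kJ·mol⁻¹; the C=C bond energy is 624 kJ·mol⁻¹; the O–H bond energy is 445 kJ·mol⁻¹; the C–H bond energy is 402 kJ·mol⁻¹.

D(O=O) ≈ 479 kJ/mol

Let D be the O=O bond energy.
Σ(broken) = 2×360 + 8×402 + 1×624 + 6×D = 4560 + 6D
Σ(formed) = 8×816 + 8×445 = 10088
ΔH = Σ(broken) − Σ(formed) = (4560 + 6D) − (10088) = −5528 + 6D
Setting this equal to −2654 kJ gives 6D = 2874, so D = 479 kJ/mol.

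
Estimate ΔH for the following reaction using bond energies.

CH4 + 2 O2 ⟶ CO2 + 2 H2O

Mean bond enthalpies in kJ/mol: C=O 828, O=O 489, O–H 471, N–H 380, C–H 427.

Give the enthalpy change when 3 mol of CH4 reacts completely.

ΔH = −2562 kJ

Bonds broken (reactants):
  C–H: 4 × 427 = 1708
  O=O: 2 × 489 = 978
  Σ(broken) = 2686 kJ
Bonds formed (products):
  C=O: 2 × 828 = 1656
  O–H: 4 × 471 = 1884
  Σ(formed) = 3540 kJ
ΔH = Σ(broken) − Σ(formed) = 2686 − 3540 = −854 kJ
For 3× the reaction as written: 3 × (−854) = −2562 kJ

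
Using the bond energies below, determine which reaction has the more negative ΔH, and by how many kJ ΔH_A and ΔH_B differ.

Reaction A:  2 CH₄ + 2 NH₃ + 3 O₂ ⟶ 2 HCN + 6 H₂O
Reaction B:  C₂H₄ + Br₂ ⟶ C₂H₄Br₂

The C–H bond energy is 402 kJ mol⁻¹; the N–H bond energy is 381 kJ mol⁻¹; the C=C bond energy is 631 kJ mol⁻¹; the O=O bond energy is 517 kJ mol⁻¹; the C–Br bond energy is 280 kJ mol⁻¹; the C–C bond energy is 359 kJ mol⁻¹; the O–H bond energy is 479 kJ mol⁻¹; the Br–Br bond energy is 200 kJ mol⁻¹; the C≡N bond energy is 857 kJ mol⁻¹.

Reaction A, by 1125 kJ

Reaction A:
  Bonds broken (reactants):
    C–H: 8 × 402 = 3216
    N–H: 6 × 381 = 2286
    O=O: 3 × 517 = 1551
    Σ(broken) = 7053 kJ
  Bonds formed (products):
    C≡N: 2 × 857 = 1714
    C–H: 2 × 402 = 804
    O–H: 12 × 479 = 5748
    Σ(formed) = 8266 kJ
  ΔH_A = 7053 − 8266 = −1213 kJ
Reaction B:
  Bonds broken (reactants):
    Br–Br: 1 × 200 = 200
    C–H: 4 × 402 = 1608
    C=C: 1 × 631 = 631
    Σ(broken) = 2439 kJ
  Bonds formed (products):
    C–Br: 2 × 280 = 560
    C–C: 1 × 359 = 359
    C–H: 4 × 402 = 1608
    Σ(formed) = 2527 kJ
  ΔH_B = 2439 − 2527 = −88 kJ
ΔH_A − ΔH_B = −1125 kJ, so reaction A has the more negative ΔH; |ΔH_A − ΔH_B| = 1125 kJ.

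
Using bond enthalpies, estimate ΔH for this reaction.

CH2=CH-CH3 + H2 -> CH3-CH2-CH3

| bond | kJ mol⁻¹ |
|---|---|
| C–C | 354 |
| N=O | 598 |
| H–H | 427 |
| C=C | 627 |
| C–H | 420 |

Bonds broken (reactants):
  C–C: 1 × 354 = 354
  C–H: 6 × 420 = 2520
  C=C: 1 × 627 = 627
  H–H: 1 × 427 = 427
  Σ(broken) = 3928 kJ
Bonds formed (products):
  C–C: 2 × 354 = 708
  C–H: 8 × 420 = 3360
  Σ(formed) = 4068 kJ
ΔH = Σ(broken) − Σ(formed) = 3928 − 4068 = −140 kJ

ΔH ≈ −140 kJ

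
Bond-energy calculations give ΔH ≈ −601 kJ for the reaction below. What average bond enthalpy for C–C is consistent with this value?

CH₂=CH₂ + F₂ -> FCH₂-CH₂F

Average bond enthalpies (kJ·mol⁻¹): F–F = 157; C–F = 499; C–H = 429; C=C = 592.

D(C–C) ≈ 352 kJ/mol

Let D be the C–C bond energy.
Σ(broken) = 4×429 + 1×592 + 1×157 = 2465
Σ(formed) = 1×D + 2×499 + 4×429 = 2714 + D
ΔH = Σ(broken) − Σ(formed) = (2465) − (2714 + D) = −249 − D
Setting this equal to −601 kJ gives D = 352 kJ/mol.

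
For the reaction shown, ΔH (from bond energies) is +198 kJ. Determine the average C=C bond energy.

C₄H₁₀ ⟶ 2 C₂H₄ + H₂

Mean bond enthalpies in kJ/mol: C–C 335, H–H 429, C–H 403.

D(C=C) ≈ 592 kJ/mol

Let D be the C=C bond energy.
Σ(broken) = 3×335 + 10×403 = 5035
Σ(formed) = 8×403 + 2×D + 1×429 = 3653 + 2D
ΔH = Σ(broken) − Σ(formed) = (5035) − (3653 + 2D) = +1382 − 2D
Setting this equal to +198 kJ gives 2D = 1184, so D = 592 kJ/mol.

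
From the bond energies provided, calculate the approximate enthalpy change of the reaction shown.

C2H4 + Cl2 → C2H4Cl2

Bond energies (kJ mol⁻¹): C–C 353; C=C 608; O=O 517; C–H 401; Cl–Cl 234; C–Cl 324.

ΔH ≈ −159 kJ

Bonds broken (reactants):
  C–H: 4 × 401 = 1604
  C=C: 1 × 608 = 608
  Cl–Cl: 1 × 234 = 234
  Σ(broken) = 2446 kJ
Bonds formed (products):
  C–C: 1 × 353 = 353
  C–Cl: 2 × 324 = 648
  C–H: 4 × 401 = 1604
  Σ(formed) = 2605 kJ
ΔH = Σ(broken) − Σ(formed) = 2446 − 2605 = −159 kJ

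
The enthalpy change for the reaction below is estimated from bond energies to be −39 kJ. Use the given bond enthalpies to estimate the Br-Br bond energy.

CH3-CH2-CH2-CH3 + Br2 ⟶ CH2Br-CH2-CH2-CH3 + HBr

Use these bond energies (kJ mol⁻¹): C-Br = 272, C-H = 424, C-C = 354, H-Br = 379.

Let D be the Br-Br bond energy.
Σ(broken) = 1×D + 3×354 + 10×424 = 5302 + D
Σ(formed) = 1×272 + 3×354 + 9×424 + 1×379 = 5529
ΔH = Σ(broken) − Σ(formed) = (5302 + D) − (5529) = −227 + D
Setting this equal to −39 kJ gives D = 188 kJ/mol.

D(Br-Br) ≈ 188 kJ/mol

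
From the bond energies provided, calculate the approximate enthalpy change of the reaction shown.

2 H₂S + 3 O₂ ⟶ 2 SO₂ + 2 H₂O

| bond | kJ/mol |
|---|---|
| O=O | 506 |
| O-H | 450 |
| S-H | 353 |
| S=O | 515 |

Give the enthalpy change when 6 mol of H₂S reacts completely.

Bonds broken (reactants):
  O=O: 3 × 506 = 1518
  S-H: 4 × 353 = 1412
  Σ(broken) = 2930 kJ
Bonds formed (products):
  O-H: 4 × 450 = 1800
  S=O: 4 × 515 = 2060
  Σ(formed) = 3860 kJ
ΔH = Σ(broken) − Σ(formed) = 2930 − 3860 = −930 kJ
For 3× the reaction as written: 3 × (−930) = −2790 kJ

ΔH = −2790 kJ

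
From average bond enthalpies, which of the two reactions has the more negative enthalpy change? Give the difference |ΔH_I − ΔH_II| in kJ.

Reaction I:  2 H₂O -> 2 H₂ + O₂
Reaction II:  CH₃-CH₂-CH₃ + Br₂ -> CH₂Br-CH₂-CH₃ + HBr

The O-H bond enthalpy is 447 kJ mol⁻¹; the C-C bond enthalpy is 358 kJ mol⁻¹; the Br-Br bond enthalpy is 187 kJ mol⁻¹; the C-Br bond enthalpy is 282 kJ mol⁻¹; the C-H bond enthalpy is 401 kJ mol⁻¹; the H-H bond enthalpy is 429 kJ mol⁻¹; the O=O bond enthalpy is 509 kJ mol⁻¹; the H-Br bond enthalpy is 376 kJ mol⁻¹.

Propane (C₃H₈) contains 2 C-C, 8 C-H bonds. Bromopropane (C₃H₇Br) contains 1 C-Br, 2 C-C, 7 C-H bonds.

Reaction I:
  Bonds broken (reactants):
    O-H: 4 × 447 = 1788
    Σ(broken) = 1788 kJ
  Bonds formed (products):
    H-H: 2 × 429 = 858
    O=O: 1 × 509 = 509
    Σ(formed) = 1367 kJ
  ΔH_I = 1788 − 1367 = +421 kJ
Reaction II:
  Bonds broken (reactants):
    Br-Br: 1 × 187 = 187
    C-C: 2 × 358 = 716
    C-H: 8 × 401 = 3208
    Σ(broken) = 4111 kJ
  Bonds formed (products):
    C-Br: 1 × 282 = 282
    C-C: 2 × 358 = 716
    C-H: 7 × 401 = 2807
    H-Br: 1 × 376 = 376
    Σ(formed) = 4181 kJ
  ΔH_II = 4111 − 4181 = −70 kJ
ΔH_I − ΔH_II = +491 kJ, so reaction II has the more negative ΔH; |ΔH_I − ΔH_II| = 491 kJ.

Reaction II, by 491 kJ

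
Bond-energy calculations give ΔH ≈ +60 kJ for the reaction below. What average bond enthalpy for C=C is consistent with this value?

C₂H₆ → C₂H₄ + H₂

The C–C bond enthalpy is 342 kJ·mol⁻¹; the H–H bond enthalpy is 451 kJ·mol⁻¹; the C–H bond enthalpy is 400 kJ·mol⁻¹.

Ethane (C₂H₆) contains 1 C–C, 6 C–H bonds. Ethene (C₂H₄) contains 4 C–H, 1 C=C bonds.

Let D be the C=C bond energy.
Σ(broken) = 1×342 + 6×400 = 2742
Σ(formed) = 4×400 + 1×D + 1×451 = 2051 + D
ΔH = Σ(broken) − Σ(formed) = (2742) − (2051 + D) = +691 − D
Setting this equal to +60 kJ gives D = 631 kJ/mol.

D(C=C) ≈ 631 kJ/mol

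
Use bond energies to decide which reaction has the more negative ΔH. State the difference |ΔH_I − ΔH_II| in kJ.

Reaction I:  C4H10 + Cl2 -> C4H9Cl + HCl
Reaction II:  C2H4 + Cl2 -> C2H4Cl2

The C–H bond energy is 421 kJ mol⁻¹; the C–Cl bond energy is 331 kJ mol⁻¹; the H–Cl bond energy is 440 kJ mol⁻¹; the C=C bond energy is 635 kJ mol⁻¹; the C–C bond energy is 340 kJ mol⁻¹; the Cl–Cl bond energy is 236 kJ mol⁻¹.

Reaction II, by 17 kJ

Reaction I:
  Bonds broken (reactants):
    C–C: 3 × 340 = 1020
    C–H: 10 × 421 = 4210
    Cl–Cl: 1 × 236 = 236
    Σ(broken) = 5466 kJ
  Bonds formed (products):
    C–C: 3 × 340 = 1020
    C–Cl: 1 × 331 = 331
    C–H: 9 × 421 = 3789
    H–Cl: 1 × 440 = 440
    Σ(formed) = 5580 kJ
  ΔH_I = 5466 − 5580 = −114 kJ
Reaction II:
  Bonds broken (reactants):
    C–H: 4 × 421 = 1684
    C=C: 1 × 635 = 635
    Cl–Cl: 1 × 236 = 236
    Σ(broken) = 2555 kJ
  Bonds formed (products):
    C–C: 1 × 340 = 340
    C–Cl: 2 × 331 = 662
    C–H: 4 × 421 = 1684
    Σ(formed) = 2686 kJ
  ΔH_II = 2555 − 2686 = −131 kJ
ΔH_I − ΔH_II = +17 kJ, so reaction II has the more negative ΔH; |ΔH_I − ΔH_II| = 17 kJ.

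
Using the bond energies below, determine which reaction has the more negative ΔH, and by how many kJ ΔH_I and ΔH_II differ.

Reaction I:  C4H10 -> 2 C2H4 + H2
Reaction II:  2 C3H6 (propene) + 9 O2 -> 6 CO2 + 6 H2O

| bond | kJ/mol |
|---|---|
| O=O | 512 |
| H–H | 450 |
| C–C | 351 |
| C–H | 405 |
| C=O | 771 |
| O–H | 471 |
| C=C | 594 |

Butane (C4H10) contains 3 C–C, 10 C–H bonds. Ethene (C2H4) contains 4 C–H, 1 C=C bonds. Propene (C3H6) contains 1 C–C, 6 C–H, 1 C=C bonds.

Reaction II, by 3771 kJ

Reaction I:
  Bonds broken (reactants):
    C–C: 3 × 351 = 1053
    C–H: 10 × 405 = 4050
    Σ(broken) = 5103 kJ
  Bonds formed (products):
    C–H: 8 × 405 = 3240
    C=C: 2 × 594 = 1188
    H–H: 1 × 450 = 450
    Σ(formed) = 4878 kJ
  ΔH_I = 5103 − 4878 = +225 kJ
Reaction II:
  Bonds broken (reactants):
    C–C: 2 × 351 = 702
    C–H: 12 × 405 = 4860
    C=C: 2 × 594 = 1188
    O=O: 9 × 512 = 4608
    Σ(broken) = 11358 kJ
  Bonds formed (products):
    C=O: 12 × 771 = 9252
    O–H: 12 × 471 = 5652
    Σ(formed) = 14904 kJ
  ΔH_II = 11358 − 14904 = −3546 kJ
ΔH_I − ΔH_II = +3771 kJ, so reaction II has the more negative ΔH; |ΔH_I − ΔH_II| = 3771 kJ.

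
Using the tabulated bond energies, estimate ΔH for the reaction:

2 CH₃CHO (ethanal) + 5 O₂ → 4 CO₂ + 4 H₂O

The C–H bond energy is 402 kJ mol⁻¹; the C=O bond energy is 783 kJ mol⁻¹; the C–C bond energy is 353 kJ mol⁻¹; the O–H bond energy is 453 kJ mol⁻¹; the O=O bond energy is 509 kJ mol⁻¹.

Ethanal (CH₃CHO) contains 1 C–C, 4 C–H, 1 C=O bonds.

Bonds broken (reactants):
  C–C: 2 × 353 = 706
  C–H: 8 × 402 = 3216
  C=O: 2 × 783 = 1566
  O=O: 5 × 509 = 2545
  Σ(broken) = 8033 kJ
Bonds formed (products):
  C=O: 8 × 783 = 6264
  O–H: 8 × 453 = 3624
  Σ(formed) = 9888 kJ
ΔH = Σ(broken) − Σ(formed) = 8033 − 9888 = −1855 kJ

ΔH ≈ −1855 kJ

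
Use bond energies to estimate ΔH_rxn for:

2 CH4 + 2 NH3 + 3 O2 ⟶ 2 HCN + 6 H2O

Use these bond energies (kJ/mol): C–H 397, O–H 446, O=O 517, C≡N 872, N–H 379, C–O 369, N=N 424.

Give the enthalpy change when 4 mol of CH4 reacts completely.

Bonds broken (reactants):
  C–H: 8 × 397 = 3176
  N–H: 6 × 379 = 2274
  O=O: 3 × 517 = 1551
  Σ(broken) = 7001 kJ
Bonds formed (products):
  C≡N: 2 × 872 = 1744
  C–H: 2 × 397 = 794
  O–H: 12 × 446 = 5352
  Σ(formed) = 7890 kJ
ΔH = Σ(broken) − Σ(formed) = 7001 − 7890 = −889 kJ
For 2× the reaction as written: 2 × (−889) = −1778 kJ

ΔH = −1778 kJ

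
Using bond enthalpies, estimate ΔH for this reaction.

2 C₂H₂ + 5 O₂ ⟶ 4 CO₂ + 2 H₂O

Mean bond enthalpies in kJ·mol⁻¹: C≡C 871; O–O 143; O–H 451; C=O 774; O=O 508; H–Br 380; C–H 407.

Bonds broken (reactants):
  C≡C: 2 × 871 = 1742
  C–H: 4 × 407 = 1628
  O=O: 5 × 508 = 2540
  Σ(broken) = 5910 kJ
Bonds formed (products):
  C=O: 8 × 774 = 6192
  O–H: 4 × 451 = 1804
  Σ(formed) = 7996 kJ
ΔH = Σ(broken) − Σ(formed) = 5910 − 7996 = −2086 kJ

ΔH ≈ −2086 kJ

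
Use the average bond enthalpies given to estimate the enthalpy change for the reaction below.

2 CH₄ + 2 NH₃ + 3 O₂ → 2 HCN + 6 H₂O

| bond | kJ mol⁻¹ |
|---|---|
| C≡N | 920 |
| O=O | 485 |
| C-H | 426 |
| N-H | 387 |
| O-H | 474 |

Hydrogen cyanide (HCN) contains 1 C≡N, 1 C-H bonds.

ΔH ≈ −1195 kJ

Bonds broken (reactants):
  C-H: 8 × 426 = 3408
  N-H: 6 × 387 = 2322
  O=O: 3 × 485 = 1455
  Σ(broken) = 7185 kJ
Bonds formed (products):
  C≡N: 2 × 920 = 1840
  C-H: 2 × 426 = 852
  O-H: 12 × 474 = 5688
  Σ(formed) = 8380 kJ
ΔH = Σ(broken) − Σ(formed) = 7185 − 8380 = −1195 kJ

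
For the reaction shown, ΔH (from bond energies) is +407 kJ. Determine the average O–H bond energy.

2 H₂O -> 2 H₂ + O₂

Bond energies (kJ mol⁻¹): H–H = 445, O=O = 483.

Let D be the O–H bond energy.
Σ(broken) = 4×D = 4D
Σ(formed) = 2×445 + 1×483 = 1373
ΔH = Σ(broken) − Σ(formed) = (4D) − (1373) = −1373 + 4D
Setting this equal to +407 kJ gives 4D = 1780, so D = 445 kJ/mol.

D(O–H) ≈ 445 kJ/mol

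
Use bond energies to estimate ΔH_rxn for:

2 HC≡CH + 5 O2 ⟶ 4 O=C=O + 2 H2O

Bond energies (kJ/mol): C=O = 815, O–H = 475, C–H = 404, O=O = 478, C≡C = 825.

ΔH ≈ −2764 kJ

Bonds broken (reactants):
  C≡C: 2 × 825 = 1650
  C–H: 4 × 404 = 1616
  O=O: 5 × 478 = 2390
  Σ(broken) = 5656 kJ
Bonds formed (products):
  C=O: 8 × 815 = 6520
  O–H: 4 × 475 = 1900
  Σ(formed) = 8420 kJ
ΔH = Σ(broken) − Σ(formed) = 5656 − 8420 = −2764 kJ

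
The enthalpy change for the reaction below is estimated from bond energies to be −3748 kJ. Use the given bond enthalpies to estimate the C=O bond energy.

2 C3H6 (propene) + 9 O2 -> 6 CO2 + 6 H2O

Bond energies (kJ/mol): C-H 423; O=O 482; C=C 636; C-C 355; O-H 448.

Let D be the C=O bond energy.
Σ(broken) = 2×355 + 12×423 + 2×636 + 9×482 = 11396
Σ(formed) = 12×D + 12×448 = 5376 + 12D
ΔH = Σ(broken) − Σ(formed) = (11396) − (5376 + 12D) = +6020 − 12D
Setting this equal to −3748 kJ gives 12D = 9768, so D = 814 kJ/mol.

D(C=O) ≈ 814 kJ/mol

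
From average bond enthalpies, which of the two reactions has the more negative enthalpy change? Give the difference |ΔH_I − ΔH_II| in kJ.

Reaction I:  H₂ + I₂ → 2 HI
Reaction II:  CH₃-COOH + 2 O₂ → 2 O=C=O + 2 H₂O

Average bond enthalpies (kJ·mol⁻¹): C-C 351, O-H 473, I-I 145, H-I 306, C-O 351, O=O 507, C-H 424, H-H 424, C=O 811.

Reaction I:
  Bonds broken (reactants):
    H-H: 1 × 424 = 424
    I-I: 1 × 145 = 145
    Σ(broken) = 569 kJ
  Bonds formed (products):
    H-I: 2 × 306 = 612
    Σ(formed) = 612 kJ
  ΔH_I = 569 − 612 = −43 kJ
Reaction II:
  Bonds broken (reactants):
    C-C: 1 × 351 = 351
    C-H: 3 × 424 = 1272
    C-O: 1 × 351 = 351
    C=O: 1 × 811 = 811
    O-H: 1 × 473 = 473
    O=O: 2 × 507 = 1014
    Σ(broken) = 4272 kJ
  Bonds formed (products):
    C=O: 4 × 811 = 3244
    O-H: 4 × 473 = 1892
    Σ(formed) = 5136 kJ
  ΔH_II = 4272 − 5136 = −864 kJ
ΔH_I − ΔH_II = +821 kJ, so reaction II has the more negative ΔH; |ΔH_I − ΔH_II| = 821 kJ.

Reaction II, by 821 kJ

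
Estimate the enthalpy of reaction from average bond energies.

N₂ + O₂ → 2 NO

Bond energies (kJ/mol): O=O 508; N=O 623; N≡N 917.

Bonds broken (reactants):
  N≡N: 1 × 917 = 917
  O=O: 1 × 508 = 508
  Σ(broken) = 1425 kJ
Bonds formed (products):
  N=O: 2 × 623 = 1246
  Σ(formed) = 1246 kJ
ΔH = Σ(broken) − Σ(formed) = 1425 − 1246 = +179 kJ

ΔH ≈ +179 kJ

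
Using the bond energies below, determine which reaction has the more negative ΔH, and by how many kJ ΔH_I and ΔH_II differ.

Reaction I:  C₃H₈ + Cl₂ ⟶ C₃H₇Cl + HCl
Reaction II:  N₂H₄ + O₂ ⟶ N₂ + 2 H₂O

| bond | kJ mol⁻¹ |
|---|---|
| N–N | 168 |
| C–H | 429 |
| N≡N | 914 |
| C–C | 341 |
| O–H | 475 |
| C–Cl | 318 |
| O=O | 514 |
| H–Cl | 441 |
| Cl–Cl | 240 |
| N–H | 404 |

Reaction I:
  Bonds broken (reactants):
    C–C: 2 × 341 = 682
    C–H: 8 × 429 = 3432
    Cl–Cl: 1 × 240 = 240
    Σ(broken) = 4354 kJ
  Bonds formed (products):
    C–C: 2 × 341 = 682
    C–Cl: 1 × 318 = 318
    C–H: 7 × 429 = 3003
    H–Cl: 1 × 441 = 441
    Σ(formed) = 4444 kJ
  ΔH_I = 4354 − 4444 = −90 kJ
Reaction II:
  Bonds broken (reactants):
    N–H: 4 × 404 = 1616
    N–N: 1 × 168 = 168
    O=O: 1 × 514 = 514
    Σ(broken) = 2298 kJ
  Bonds formed (products):
    N≡N: 1 × 914 = 914
    O–H: 4 × 475 = 1900
    Σ(formed) = 2814 kJ
  ΔH_II = 2298 − 2814 = −516 kJ
ΔH_I − ΔH_II = +426 kJ, so reaction II has the more negative ΔH; |ΔH_I − ΔH_II| = 426 kJ.

Reaction II, by 426 kJ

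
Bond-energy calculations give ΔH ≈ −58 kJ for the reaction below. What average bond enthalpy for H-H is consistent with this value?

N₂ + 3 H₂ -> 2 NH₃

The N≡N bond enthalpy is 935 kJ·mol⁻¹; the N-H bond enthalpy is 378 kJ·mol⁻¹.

D(H-H) ≈ 425 kJ/mol

Let D be the H-H bond energy.
Σ(broken) = 3×D + 1×935 = 935 + 3D
Σ(formed) = 6×378 = 2268
ΔH = Σ(broken) − Σ(formed) = (935 + 3D) − (2268) = −1333 + 3D
Setting this equal to −58 kJ gives 3D = 1275, so D = 425 kJ/mol.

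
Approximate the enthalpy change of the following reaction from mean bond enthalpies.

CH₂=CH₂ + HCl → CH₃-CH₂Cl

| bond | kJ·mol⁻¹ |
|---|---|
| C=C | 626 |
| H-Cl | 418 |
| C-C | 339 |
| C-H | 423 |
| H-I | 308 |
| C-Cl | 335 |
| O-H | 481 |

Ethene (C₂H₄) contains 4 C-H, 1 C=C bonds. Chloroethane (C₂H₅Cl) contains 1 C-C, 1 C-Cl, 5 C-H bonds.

ΔH ≈ −53 kJ

Bonds broken (reactants):
  C-H: 4 × 423 = 1692
  C=C: 1 × 626 = 626
  H-Cl: 1 × 418 = 418
  Σ(broken) = 2736 kJ
Bonds formed (products):
  C-C: 1 × 339 = 339
  C-Cl: 1 × 335 = 335
  C-H: 5 × 423 = 2115
  Σ(formed) = 2789 kJ
ΔH = Σ(broken) − Σ(formed) = 2736 − 2789 = −53 kJ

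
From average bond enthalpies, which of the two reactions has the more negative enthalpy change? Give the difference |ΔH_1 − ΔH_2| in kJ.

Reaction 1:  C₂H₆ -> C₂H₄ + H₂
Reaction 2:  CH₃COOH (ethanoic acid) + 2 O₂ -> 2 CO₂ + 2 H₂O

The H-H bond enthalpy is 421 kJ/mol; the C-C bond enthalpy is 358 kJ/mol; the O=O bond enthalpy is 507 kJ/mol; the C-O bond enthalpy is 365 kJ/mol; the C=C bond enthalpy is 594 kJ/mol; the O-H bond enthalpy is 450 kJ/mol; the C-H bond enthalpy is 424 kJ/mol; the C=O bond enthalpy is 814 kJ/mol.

Reaction 2, by 974 kJ

Reaction 1:
  Bonds broken (reactants):
    C-C: 1 × 358 = 358
    C-H: 6 × 424 = 2544
    Σ(broken) = 2902 kJ
  Bonds formed (products):
    C-H: 4 × 424 = 1696
    C=C: 1 × 594 = 594
    H-H: 1 × 421 = 421
    Σ(formed) = 2711 kJ
  ΔH_1 = 2902 − 2711 = +191 kJ
Reaction 2:
  Bonds broken (reactants):
    C-C: 1 × 358 = 358
    C-H: 3 × 424 = 1272
    C-O: 1 × 365 = 365
    C=O: 1 × 814 = 814
    O-H: 1 × 450 = 450
    O=O: 2 × 507 = 1014
    Σ(broken) = 4273 kJ
  Bonds formed (products):
    C=O: 4 × 814 = 3256
    O-H: 4 × 450 = 1800
    Σ(formed) = 5056 kJ
  ΔH_2 = 4273 − 5056 = −783 kJ
ΔH_1 − ΔH_2 = +974 kJ, so reaction 2 has the more negative ΔH; |ΔH_1 − ΔH_2| = 974 kJ.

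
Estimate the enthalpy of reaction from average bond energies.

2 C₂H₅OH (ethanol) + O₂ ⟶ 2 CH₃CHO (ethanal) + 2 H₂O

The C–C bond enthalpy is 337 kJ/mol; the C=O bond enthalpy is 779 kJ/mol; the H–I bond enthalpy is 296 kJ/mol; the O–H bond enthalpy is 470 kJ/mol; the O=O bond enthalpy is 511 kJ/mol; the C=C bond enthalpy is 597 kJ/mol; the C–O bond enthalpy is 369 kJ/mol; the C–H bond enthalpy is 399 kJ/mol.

Bonds broken (reactants):
  C–C: 2 × 337 = 674
  C–H: 10 × 399 = 3990
  C–O: 2 × 369 = 738
  O–H: 2 × 470 = 940
  O=O: 1 × 511 = 511
  Σ(broken) = 6853 kJ
Bonds formed (products):
  C–C: 2 × 337 = 674
  C–H: 8 × 399 = 3192
  C=O: 2 × 779 = 1558
  O–H: 4 × 470 = 1880
  Σ(formed) = 7304 kJ
ΔH = Σ(broken) − Σ(formed) = 6853 − 7304 = −451 kJ

ΔH ≈ −451 kJ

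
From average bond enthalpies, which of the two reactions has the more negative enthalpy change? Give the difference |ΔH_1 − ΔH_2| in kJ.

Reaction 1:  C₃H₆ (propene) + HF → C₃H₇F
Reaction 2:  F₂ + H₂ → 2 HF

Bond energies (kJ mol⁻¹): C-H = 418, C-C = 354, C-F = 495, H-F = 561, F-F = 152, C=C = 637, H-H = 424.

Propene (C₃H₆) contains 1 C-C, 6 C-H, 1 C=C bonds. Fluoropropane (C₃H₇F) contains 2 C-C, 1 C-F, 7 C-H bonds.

Reaction 2, by 477 kJ

Reaction 1:
  Bonds broken (reactants):
    C-C: 1 × 354 = 354
    C-H: 6 × 418 = 2508
    C=C: 1 × 637 = 637
    H-F: 1 × 561 = 561
    Σ(broken) = 4060 kJ
  Bonds formed (products):
    C-C: 2 × 354 = 708
    C-F: 1 × 495 = 495
    C-H: 7 × 418 = 2926
    Σ(formed) = 4129 kJ
  ΔH_1 = 4060 − 4129 = −69 kJ
Reaction 2:
  Bonds broken (reactants):
    F-F: 1 × 152 = 152
    H-H: 1 × 424 = 424
    Σ(broken) = 576 kJ
  Bonds formed (products):
    H-F: 2 × 561 = 1122
    Σ(formed) = 1122 kJ
  ΔH_2 = 576 − 1122 = −546 kJ
ΔH_1 − ΔH_2 = +477 kJ, so reaction 2 has the more negative ΔH; |ΔH_1 − ΔH_2| = 477 kJ.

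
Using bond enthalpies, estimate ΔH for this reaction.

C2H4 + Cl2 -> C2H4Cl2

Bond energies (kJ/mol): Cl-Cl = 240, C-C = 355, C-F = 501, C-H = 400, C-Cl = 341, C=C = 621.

Bonds broken (reactants):
  C-H: 4 × 400 = 1600
  C=C: 1 × 621 = 621
  Cl-Cl: 1 × 240 = 240
  Σ(broken) = 2461 kJ
Bonds formed (products):
  C-C: 1 × 355 = 355
  C-Cl: 2 × 341 = 682
  C-H: 4 × 400 = 1600
  Σ(formed) = 2637 kJ
ΔH = Σ(broken) − Σ(formed) = 2461 − 2637 = −176 kJ

ΔH ≈ −176 kJ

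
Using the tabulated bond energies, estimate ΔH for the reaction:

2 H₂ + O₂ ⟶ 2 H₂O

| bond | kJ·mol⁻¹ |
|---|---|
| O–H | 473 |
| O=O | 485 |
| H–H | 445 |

ΔH ≈ −517 kJ

Bonds broken (reactants):
  H–H: 2 × 445 = 890
  O=O: 1 × 485 = 485
  Σ(broken) = 1375 kJ
Bonds formed (products):
  O–H: 4 × 473 = 1892
  Σ(formed) = 1892 kJ
ΔH = Σ(broken) − Σ(formed) = 1375 − 1892 = −517 kJ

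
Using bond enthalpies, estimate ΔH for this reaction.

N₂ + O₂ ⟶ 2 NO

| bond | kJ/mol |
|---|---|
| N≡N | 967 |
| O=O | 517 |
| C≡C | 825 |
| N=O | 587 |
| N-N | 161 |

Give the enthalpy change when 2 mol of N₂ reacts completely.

ΔH = +620 kJ

Bonds broken (reactants):
  N≡N: 1 × 967 = 967
  O=O: 1 × 517 = 517
  Σ(broken) = 1484 kJ
Bonds formed (products):
  N=O: 2 × 587 = 1174
  Σ(formed) = 1174 kJ
ΔH = Σ(broken) − Σ(formed) = 1484 − 1174 = +310 kJ
For 2× the reaction as written: 2 × (+310) = +620 kJ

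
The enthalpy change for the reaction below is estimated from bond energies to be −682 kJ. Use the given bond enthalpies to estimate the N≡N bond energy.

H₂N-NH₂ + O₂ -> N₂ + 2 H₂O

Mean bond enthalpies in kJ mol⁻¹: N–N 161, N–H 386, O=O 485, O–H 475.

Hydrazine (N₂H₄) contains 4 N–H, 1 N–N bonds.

Let D be the N≡N bond energy.
Σ(broken) = 4×386 + 1×161 + 1×485 = 2190
Σ(formed) = 1×D + 4×475 = 1900 + D
ΔH = Σ(broken) − Σ(formed) = (2190) − (1900 + D) = +290 − D
Setting this equal to −682 kJ gives D = 972 kJ/mol.

D(N≡N) ≈ 972 kJ/mol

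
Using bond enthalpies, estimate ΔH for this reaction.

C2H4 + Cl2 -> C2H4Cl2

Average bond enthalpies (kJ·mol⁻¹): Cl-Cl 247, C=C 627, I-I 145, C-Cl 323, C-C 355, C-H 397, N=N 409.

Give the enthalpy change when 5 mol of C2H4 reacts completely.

ΔH = −635 kJ

Bonds broken (reactants):
  C-H: 4 × 397 = 1588
  C=C: 1 × 627 = 627
  Cl-Cl: 1 × 247 = 247
  Σ(broken) = 2462 kJ
Bonds formed (products):
  C-C: 1 × 355 = 355
  C-Cl: 2 × 323 = 646
  C-H: 4 × 397 = 1588
  Σ(formed) = 2589 kJ
ΔH = Σ(broken) − Σ(formed) = 2462 − 2589 = −127 kJ
For 5× the reaction as written: 5 × (−127) = −635 kJ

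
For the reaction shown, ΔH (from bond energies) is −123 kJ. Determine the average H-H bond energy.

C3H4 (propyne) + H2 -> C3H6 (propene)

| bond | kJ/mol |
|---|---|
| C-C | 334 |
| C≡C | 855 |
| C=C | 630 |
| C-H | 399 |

D(H-H) ≈ 450 kJ/mol

Let D be the H-H bond energy.
Σ(broken) = 1×855 + 1×334 + 4×399 + 1×D = 2785 + D
Σ(formed) = 1×334 + 6×399 + 1×630 = 3358
ΔH = Σ(broken) − Σ(formed) = (2785 + D) − (3358) = −573 + D
Setting this equal to −123 kJ gives D = 450 kJ/mol.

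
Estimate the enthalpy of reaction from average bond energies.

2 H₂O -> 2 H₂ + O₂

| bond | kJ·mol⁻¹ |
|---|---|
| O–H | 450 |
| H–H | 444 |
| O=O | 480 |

Bonds broken (reactants):
  O–H: 4 × 450 = 1800
  Σ(broken) = 1800 kJ
Bonds formed (products):
  H–H: 2 × 444 = 888
  O=O: 1 × 480 = 480
  Σ(formed) = 1368 kJ
ΔH = Σ(broken) − Σ(formed) = 1800 − 1368 = +432 kJ

ΔH ≈ +432 kJ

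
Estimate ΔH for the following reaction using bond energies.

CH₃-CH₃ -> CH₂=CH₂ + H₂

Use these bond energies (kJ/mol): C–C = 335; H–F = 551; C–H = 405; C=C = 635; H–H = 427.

Bonds broken (reactants):
  C–C: 1 × 335 = 335
  C–H: 6 × 405 = 2430
  Σ(broken) = 2765 kJ
Bonds formed (products):
  C–H: 4 × 405 = 1620
  C=C: 1 × 635 = 635
  H–H: 1 × 427 = 427
  Σ(formed) = 2682 kJ
ΔH = Σ(broken) − Σ(formed) = 2765 − 2682 = +83 kJ

ΔH ≈ +83 kJ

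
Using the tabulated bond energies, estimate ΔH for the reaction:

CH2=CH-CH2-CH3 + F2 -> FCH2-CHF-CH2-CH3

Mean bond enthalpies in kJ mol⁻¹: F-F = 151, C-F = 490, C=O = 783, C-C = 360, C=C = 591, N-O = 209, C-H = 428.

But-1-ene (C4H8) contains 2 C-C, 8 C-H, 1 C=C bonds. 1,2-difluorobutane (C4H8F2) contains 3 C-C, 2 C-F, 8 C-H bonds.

ΔH ≈ −598 kJ

Bonds broken (reactants):
  C-C: 2 × 360 = 720
  C-H: 8 × 428 = 3424
  C=C: 1 × 591 = 591
  F-F: 1 × 151 = 151
  Σ(broken) = 4886 kJ
Bonds formed (products):
  C-C: 3 × 360 = 1080
  C-F: 2 × 490 = 980
  C-H: 8 × 428 = 3424
  Σ(formed) = 5484 kJ
ΔH = Σ(broken) − Σ(formed) = 4886 − 5484 = −598 kJ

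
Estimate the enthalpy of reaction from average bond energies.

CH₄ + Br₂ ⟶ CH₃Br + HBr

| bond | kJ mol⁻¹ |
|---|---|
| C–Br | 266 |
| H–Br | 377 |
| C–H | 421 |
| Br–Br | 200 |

Bonds broken (reactants):
  Br–Br: 1 × 200 = 200
  C–H: 4 × 421 = 1684
  Σ(broken) = 1884 kJ
Bonds formed (products):
  C–Br: 1 × 266 = 266
  C–H: 3 × 421 = 1263
  H–Br: 1 × 377 = 377
  Σ(formed) = 1906 kJ
ΔH = Σ(broken) − Σ(formed) = 1884 − 1906 = −22 kJ

ΔH ≈ −22 kJ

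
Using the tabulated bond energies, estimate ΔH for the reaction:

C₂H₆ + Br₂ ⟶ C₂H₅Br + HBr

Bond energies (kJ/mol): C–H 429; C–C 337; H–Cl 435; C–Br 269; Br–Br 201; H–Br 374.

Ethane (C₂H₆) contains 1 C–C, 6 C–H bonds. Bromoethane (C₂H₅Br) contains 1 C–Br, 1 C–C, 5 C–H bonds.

Bonds broken (reactants):
  Br–Br: 1 × 201 = 201
  C–C: 1 × 337 = 337
  C–H: 6 × 429 = 2574
  Σ(broken) = 3112 kJ
Bonds formed (products):
  C–Br: 1 × 269 = 269
  C–C: 1 × 337 = 337
  C–H: 5 × 429 = 2145
  H–Br: 1 × 374 = 374
  Σ(formed) = 3125 kJ
ΔH = Σ(broken) − Σ(formed) = 3112 − 3125 = −13 kJ

ΔH ≈ −13 kJ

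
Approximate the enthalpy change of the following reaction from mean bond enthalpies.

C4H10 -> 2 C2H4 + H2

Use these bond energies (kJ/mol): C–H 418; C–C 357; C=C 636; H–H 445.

ΔH ≈ +190 kJ

Bonds broken (reactants):
  C–C: 3 × 357 = 1071
  C–H: 10 × 418 = 4180
  Σ(broken) = 5251 kJ
Bonds formed (products):
  C–H: 8 × 418 = 3344
  C=C: 2 × 636 = 1272
  H–H: 1 × 445 = 445
  Σ(formed) = 5061 kJ
ΔH = Σ(broken) − Σ(formed) = 5251 − 5061 = +190 kJ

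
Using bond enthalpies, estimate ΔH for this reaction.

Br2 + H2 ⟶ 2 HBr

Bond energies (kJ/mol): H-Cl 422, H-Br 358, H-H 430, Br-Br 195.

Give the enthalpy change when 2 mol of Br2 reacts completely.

Bonds broken (reactants):
  Br-Br: 1 × 195 = 195
  H-H: 1 × 430 = 430
  Σ(broken) = 625 kJ
Bonds formed (products):
  H-Br: 2 × 358 = 716
  Σ(formed) = 716 kJ
ΔH = Σ(broken) − Σ(formed) = 625 − 716 = −91 kJ
For 2× the reaction as written: 2 × (−91) = −182 kJ

ΔH = −182 kJ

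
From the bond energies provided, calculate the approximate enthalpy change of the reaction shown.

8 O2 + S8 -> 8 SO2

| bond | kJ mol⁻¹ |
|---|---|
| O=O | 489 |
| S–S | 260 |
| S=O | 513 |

Bonds broken (reactants):
  O=O: 8 × 489 = 3912
  S–S: 8 × 260 = 2080
  Σ(broken) = 5992 kJ
Bonds formed (products):
  S=O: 16 × 513 = 8208
  Σ(formed) = 8208 kJ
ΔH = Σ(broken) − Σ(formed) = 5992 − 8208 = −2216 kJ

ΔH ≈ −2216 kJ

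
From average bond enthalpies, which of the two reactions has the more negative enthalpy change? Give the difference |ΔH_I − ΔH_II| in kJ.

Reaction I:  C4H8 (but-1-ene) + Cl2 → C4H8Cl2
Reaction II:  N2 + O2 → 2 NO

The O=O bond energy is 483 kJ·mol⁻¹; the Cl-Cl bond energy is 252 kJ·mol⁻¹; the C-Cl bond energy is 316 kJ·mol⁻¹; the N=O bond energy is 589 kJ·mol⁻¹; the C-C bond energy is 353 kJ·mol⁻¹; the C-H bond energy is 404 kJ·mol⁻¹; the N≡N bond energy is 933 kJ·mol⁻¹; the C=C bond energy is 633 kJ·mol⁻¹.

Reaction I:
  Bonds broken (reactants):
    C-C: 2 × 353 = 706
    C-H: 8 × 404 = 3232
    C=C: 1 × 633 = 633
    Cl-Cl: 1 × 252 = 252
    Σ(broken) = 4823 kJ
  Bonds formed (products):
    C-C: 3 × 353 = 1059
    C-Cl: 2 × 316 = 632
    C-H: 8 × 404 = 3232
    Σ(formed) = 4923 kJ
  ΔH_I = 4823 − 4923 = −100 kJ
Reaction II:
  Bonds broken (reactants):
    N≡N: 1 × 933 = 933
    O=O: 1 × 483 = 483
    Σ(broken) = 1416 kJ
  Bonds formed (products):
    N=O: 2 × 589 = 1178
    Σ(formed) = 1178 kJ
  ΔH_II = 1416 − 1178 = +238 kJ
ΔH_I − ΔH_II = −338 kJ, so reaction I has the more negative ΔH; |ΔH_I − ΔH_II| = 338 kJ.

Reaction I, by 338 kJ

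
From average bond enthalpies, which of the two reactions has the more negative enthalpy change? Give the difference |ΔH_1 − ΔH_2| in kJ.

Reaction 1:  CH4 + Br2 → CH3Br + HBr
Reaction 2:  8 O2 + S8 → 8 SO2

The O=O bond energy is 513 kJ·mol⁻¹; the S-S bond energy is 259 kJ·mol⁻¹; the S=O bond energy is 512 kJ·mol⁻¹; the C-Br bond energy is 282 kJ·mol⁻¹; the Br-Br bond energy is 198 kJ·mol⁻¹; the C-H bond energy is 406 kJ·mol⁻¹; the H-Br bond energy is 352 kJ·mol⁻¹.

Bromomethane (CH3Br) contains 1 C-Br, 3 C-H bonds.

Reaction 1:
  Bonds broken (reactants):
    Br-Br: 1 × 198 = 198
    C-H: 4 × 406 = 1624
    Σ(broken) = 1822 kJ
  Bonds formed (products):
    C-Br: 1 × 282 = 282
    C-H: 3 × 406 = 1218
    H-Br: 1 × 352 = 352
    Σ(formed) = 1852 kJ
  ΔH_1 = 1822 − 1852 = −30 kJ
Reaction 2:
  Bonds broken (reactants):
    O=O: 8 × 513 = 4104
    S-S: 8 × 259 = 2072
    Σ(broken) = 6176 kJ
  Bonds formed (products):
    S=O: 16 × 512 = 8192
    Σ(formed) = 8192 kJ
  ΔH_2 = 6176 − 8192 = −2016 kJ
ΔH_1 − ΔH_2 = +1986 kJ, so reaction 2 has the more negative ΔH; |ΔH_1 − ΔH_2| = 1986 kJ.

Reaction 2, by 1986 kJ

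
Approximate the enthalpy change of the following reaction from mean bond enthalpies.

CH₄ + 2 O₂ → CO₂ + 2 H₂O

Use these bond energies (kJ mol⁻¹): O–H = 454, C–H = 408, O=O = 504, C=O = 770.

Bonds broken (reactants):
  C–H: 4 × 408 = 1632
  O=O: 2 × 504 = 1008
  Σ(broken) = 2640 kJ
Bonds formed (products):
  C=O: 2 × 770 = 1540
  O–H: 4 × 454 = 1816
  Σ(formed) = 3356 kJ
ΔH = Σ(broken) − Σ(formed) = 2640 − 3356 = −716 kJ

ΔH ≈ −716 kJ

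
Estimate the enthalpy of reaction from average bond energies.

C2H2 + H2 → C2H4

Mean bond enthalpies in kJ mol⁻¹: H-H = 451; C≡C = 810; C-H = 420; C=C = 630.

Bonds broken (reactants):
  C≡C: 1 × 810 = 810
  C-H: 2 × 420 = 840
  H-H: 1 × 451 = 451
  Σ(broken) = 2101 kJ
Bonds formed (products):
  C-H: 4 × 420 = 1680
  C=C: 1 × 630 = 630
  Σ(formed) = 2310 kJ
ΔH = Σ(broken) − Σ(formed) = 2101 − 2310 = −209 kJ

ΔH ≈ −209 kJ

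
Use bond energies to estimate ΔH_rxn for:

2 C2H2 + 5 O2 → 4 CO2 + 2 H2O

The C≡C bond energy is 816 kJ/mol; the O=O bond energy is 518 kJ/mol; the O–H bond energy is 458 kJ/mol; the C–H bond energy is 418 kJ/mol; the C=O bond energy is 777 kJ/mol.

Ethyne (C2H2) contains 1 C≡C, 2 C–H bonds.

ΔH ≈ −2154 kJ

Bonds broken (reactants):
  C≡C: 2 × 816 = 1632
  C–H: 4 × 418 = 1672
  O=O: 5 × 518 = 2590
  Σ(broken) = 5894 kJ
Bonds formed (products):
  C=O: 8 × 777 = 6216
  O–H: 4 × 458 = 1832
  Σ(formed) = 8048 kJ
ΔH = Σ(broken) − Σ(formed) = 5894 − 8048 = −2154 kJ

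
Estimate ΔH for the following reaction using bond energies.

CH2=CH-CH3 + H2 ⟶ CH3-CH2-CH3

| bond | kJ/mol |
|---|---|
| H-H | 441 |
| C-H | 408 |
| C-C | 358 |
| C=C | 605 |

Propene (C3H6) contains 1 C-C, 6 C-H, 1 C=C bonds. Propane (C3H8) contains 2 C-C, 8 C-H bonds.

Bonds broken (reactants):
  C-C: 1 × 358 = 358
  C-H: 6 × 408 = 2448
  C=C: 1 × 605 = 605
  H-H: 1 × 441 = 441
  Σ(broken) = 3852 kJ
Bonds formed (products):
  C-C: 2 × 358 = 716
  C-H: 8 × 408 = 3264
  Σ(formed) = 3980 kJ
ΔH = Σ(broken) − Σ(formed) = 3852 − 3980 = −128 kJ

ΔH ≈ −128 kJ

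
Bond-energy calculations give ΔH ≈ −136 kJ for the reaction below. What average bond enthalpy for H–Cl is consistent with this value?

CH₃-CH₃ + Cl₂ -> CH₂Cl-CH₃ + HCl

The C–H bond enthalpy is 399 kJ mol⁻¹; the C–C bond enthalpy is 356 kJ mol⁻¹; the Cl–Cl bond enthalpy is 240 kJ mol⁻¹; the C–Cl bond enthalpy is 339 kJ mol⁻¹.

D(H–Cl) ≈ 436 kJ/mol

Let D be the H–Cl bond energy.
Σ(broken) = 1×356 + 6×399 + 1×240 = 2990
Σ(formed) = 1×356 + 1×339 + 5×399 + 1×D = 2690 + D
ΔH = Σ(broken) − Σ(formed) = (2990) − (2690 + D) = +300 − D
Setting this equal to −136 kJ gives D = 436 kJ/mol.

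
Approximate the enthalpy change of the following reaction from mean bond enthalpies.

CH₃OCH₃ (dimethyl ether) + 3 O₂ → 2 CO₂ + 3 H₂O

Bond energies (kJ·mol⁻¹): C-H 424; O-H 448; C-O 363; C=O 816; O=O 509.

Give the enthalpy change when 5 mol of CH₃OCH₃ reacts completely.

Bonds broken (reactants):
  C-H: 6 × 424 = 2544
  C-O: 2 × 363 = 726
  O=O: 3 × 509 = 1527
  Σ(broken) = 4797 kJ
Bonds formed (products):
  C=O: 4 × 816 = 3264
  O-H: 6 × 448 = 2688
  Σ(formed) = 5952 kJ
ΔH = Σ(broken) − Σ(formed) = 4797 − 5952 = −1155 kJ
For 5× the reaction as written: 5 × (−1155) = −5775 kJ

ΔH = −5775 kJ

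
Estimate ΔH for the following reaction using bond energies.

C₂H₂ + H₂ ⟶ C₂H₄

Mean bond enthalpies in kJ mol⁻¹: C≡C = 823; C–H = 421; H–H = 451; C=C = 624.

ΔH ≈ −192 kJ

Bonds broken (reactants):
  C≡C: 1 × 823 = 823
  C–H: 2 × 421 = 842
  H–H: 1 × 451 = 451
  Σ(broken) = 2116 kJ
Bonds formed (products):
  C–H: 4 × 421 = 1684
  C=C: 1 × 624 = 624
  Σ(formed) = 2308 kJ
ΔH = Σ(broken) − Σ(formed) = 2116 − 2308 = −192 kJ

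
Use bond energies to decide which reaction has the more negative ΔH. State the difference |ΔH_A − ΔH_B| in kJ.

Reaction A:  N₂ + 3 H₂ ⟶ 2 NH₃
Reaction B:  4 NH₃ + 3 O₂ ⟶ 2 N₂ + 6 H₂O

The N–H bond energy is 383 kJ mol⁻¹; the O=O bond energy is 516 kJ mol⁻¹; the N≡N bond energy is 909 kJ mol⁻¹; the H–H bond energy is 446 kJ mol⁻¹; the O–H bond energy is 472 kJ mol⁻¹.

Reaction A:
  Bonds broken (reactants):
    H–H: 3 × 446 = 1338
    N≡N: 1 × 909 = 909
    Σ(broken) = 2247 kJ
  Bonds formed (products):
    N–H: 6 × 383 = 2298
    Σ(formed) = 2298 kJ
  ΔH_A = 2247 − 2298 = −51 kJ
Reaction B:
  Bonds broken (reactants):
    N–H: 12 × 383 = 4596
    O=O: 3 × 516 = 1548
    Σ(broken) = 6144 kJ
  Bonds formed (products):
    N≡N: 2 × 909 = 1818
    O–H: 12 × 472 = 5664
    Σ(formed) = 7482 kJ
  ΔH_B = 6144 − 7482 = −1338 kJ
ΔH_A − ΔH_B = +1287 kJ, so reaction B has the more negative ΔH; |ΔH_A − ΔH_B| = 1287 kJ.

Reaction B, by 1287 kJ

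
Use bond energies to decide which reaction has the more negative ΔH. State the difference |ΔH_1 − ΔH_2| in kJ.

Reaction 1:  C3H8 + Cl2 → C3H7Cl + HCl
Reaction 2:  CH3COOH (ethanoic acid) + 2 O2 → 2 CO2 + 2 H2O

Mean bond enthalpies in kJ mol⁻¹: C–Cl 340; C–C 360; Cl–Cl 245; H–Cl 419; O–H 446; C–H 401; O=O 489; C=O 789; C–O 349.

Reaction 2, by 702 kJ

Reaction 1:
  Bonds broken (reactants):
    C–C: 2 × 360 = 720
    C–H: 8 × 401 = 3208
    Cl–Cl: 1 × 245 = 245
    Σ(broken) = 4173 kJ
  Bonds formed (products):
    C–C: 2 × 360 = 720
    C–Cl: 1 × 340 = 340
    C–H: 7 × 401 = 2807
    H–Cl: 1 × 419 = 419
    Σ(formed) = 4286 kJ
  ΔH_1 = 4173 − 4286 = −113 kJ
Reaction 2:
  Bonds broken (reactants):
    C–C: 1 × 360 = 360
    C–H: 3 × 401 = 1203
    C–O: 1 × 349 = 349
    C=O: 1 × 789 = 789
    O–H: 1 × 446 = 446
    O=O: 2 × 489 = 978
    Σ(broken) = 4125 kJ
  Bonds formed (products):
    C=O: 4 × 789 = 3156
    O–H: 4 × 446 = 1784
    Σ(formed) = 4940 kJ
  ΔH_2 = 4125 − 4940 = −815 kJ
ΔH_1 − ΔH_2 = +702 kJ, so reaction 2 has the more negative ΔH; |ΔH_1 − ΔH_2| = 702 kJ.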